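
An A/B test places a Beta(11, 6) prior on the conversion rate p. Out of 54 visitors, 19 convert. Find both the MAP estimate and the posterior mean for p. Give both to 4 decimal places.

MAP = 0.4203, posterior mean = 0.4225

Posterior: Beta(11+19, 6+35) = Beta(30, 41).
Mode = (30−1)/(30+41−2) = 29/69 = 0.4203.
Mean = 30/(30+41) = 30/71 = 0.4225.
The mean is pulled above the mode by the posterior's right skew.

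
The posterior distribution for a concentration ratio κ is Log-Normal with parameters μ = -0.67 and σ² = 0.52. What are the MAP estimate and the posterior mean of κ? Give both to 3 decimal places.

Mode = exp(μ − σ²) = exp(-1.19) = 0.304.
Mean = exp(μ + σ²/2) = exp(-0.410) = 0.664.

κ_MAP = 0.304, E[κ|data] = 0.664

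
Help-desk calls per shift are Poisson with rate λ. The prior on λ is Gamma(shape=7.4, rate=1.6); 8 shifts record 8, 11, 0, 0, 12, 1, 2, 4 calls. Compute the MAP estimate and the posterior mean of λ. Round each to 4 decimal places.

MAP: 4.6250. Posterior mean: 4.7292.

Σ counts = 38. Posterior: Gamma(shape = 7.4+38 = 45.4, rate = 1.6+8 = 9.6).
Mode = (α−1)/β = 44.4/9.6 = 4.6250.
Mean = α/β = 45.4/9.6 = 4.7292.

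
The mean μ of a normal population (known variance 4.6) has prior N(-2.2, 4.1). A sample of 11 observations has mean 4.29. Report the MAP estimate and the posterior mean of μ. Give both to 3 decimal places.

Posterior for μ is Normal. Precision-weighted mean: (1/4.1·-2.2 + 11/4.6·4.29) / (1/4.1 + 11/4.6) = 3.689.
A Normal posterior is symmetric, so mode = mean.

MAP = 3.689; posterior mean = 3.689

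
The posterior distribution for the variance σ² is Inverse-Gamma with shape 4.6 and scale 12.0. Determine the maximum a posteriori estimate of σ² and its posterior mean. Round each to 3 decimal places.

MAP = 2.143, posterior mean = 3.333

Mode = β/(α+1) = 12.0/5.6 = 2.143.
Mean = β/(α−1) = 12.0/3.6 = 3.333.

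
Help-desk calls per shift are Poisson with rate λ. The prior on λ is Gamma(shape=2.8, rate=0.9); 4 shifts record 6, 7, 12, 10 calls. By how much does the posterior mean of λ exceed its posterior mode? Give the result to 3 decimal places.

Σ counts = 35. Posterior: Gamma(shape = 2.8+35 = 37.8, rate = 0.9+4 = 4.9).
Mode = (α−1)/β = 36.8/4.9 = 7.510.
Mean = α/β = 37.8/4.9 = 7.714.
Difference = 7.714 − 7.510 = 0.204.
Right-skewed posterior ⇒ mode < mean.

0.204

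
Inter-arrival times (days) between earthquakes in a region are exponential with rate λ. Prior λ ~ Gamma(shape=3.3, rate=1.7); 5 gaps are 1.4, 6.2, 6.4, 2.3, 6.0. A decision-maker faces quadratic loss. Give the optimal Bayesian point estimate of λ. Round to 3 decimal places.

0.346

Σ times = 22.3. Posterior: Gamma(shape = 3.3+5 = 8.3, rate = 1.7+22.3 = 24.0).
Mode = (α−1)/β = 7.3/24.0 = 0.304.
Mean = α/β = 8.3/24.0 = 0.346.
Quadratic loss ⇒ the optimal estimator is the posterior mean.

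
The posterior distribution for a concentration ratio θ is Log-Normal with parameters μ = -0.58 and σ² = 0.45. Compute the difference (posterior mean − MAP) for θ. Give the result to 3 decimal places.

0.344

Mode = exp(μ − σ²) = exp(-1.03) = 0.357.
Mean = exp(μ + σ²/2) = exp(-0.355) = 0.701.
Difference = 0.701 − 0.357 = 0.344.
Mean > mode: the posterior has a right tail.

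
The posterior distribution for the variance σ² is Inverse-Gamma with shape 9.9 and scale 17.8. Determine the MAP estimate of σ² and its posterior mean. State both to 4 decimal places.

MAP: 1.6330. Posterior mean: 2.0000.

Mode = β/(α+1) = 17.8/10.9 = 1.6330.
Mean = β/(α−1) = 17.8/8.9 = 2.0000.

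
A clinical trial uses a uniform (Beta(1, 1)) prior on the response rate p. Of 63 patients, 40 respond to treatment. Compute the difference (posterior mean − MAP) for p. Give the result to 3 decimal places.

Posterior: Beta(1+40, 1+23) = Beta(41, 24).
Mode = (41−1)/(41+24−2) = 40/63 = 0.635.
With a flat prior the MAP equals the MLE, 40/63.
Mean = 41/(41+24) = 41/65 = 0.631.
Difference = 0.631 − 0.635 = -0.004.

-0.004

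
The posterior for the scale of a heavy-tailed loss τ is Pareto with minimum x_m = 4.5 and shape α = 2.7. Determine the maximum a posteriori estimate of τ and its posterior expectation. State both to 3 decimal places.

maximum a posteriori estimate = 4.500, posterior expectation = 7.147

The Pareto density is strictly decreasing on [x_m, ∞), so the mode is x_m = 4.500.
Mean = α·x_m/(α−1) = 2.7·4.5/1.7 = 7.147.
Mean > mode: the posterior has a right tail.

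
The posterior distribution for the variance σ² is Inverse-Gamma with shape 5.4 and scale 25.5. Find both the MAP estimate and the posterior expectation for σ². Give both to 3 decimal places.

MAP = 3.984; posterior mean = 5.795

Mode = β/(α+1) = 25.5/6.4 = 3.984.
Mean = β/(α−1) = 25.5/4.4 = 5.795.
The posterior is right-skewed, so the mean exceeds the mode.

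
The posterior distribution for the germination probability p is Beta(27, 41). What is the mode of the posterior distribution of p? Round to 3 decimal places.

0.394

Mode = (27−1)/(27+41−2) = 26/66 = 0.394.
Mean = 27/(27+41) = 27/68 = 0.397.
This is the posterior mode — the MAP estimate.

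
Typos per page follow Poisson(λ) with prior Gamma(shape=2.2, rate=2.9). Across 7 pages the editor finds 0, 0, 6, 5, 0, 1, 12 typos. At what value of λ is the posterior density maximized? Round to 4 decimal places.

2.5455

Σ counts = 24. Posterior: Gamma(shape = 2.2+24 = 26.2, rate = 2.9+7 = 9.9).
Mode = (α−1)/β = 25.2/9.9 = 2.5455.
Mean = α/β = 26.2/9.9 = 2.6465.
This is the posterior mode — the MAP estimate.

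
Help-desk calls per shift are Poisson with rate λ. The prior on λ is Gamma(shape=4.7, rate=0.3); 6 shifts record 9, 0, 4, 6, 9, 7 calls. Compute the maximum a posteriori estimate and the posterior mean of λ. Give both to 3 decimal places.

Σ counts = 35. Posterior: Gamma(shape = 4.7+35 = 39.7, rate = 0.3+6 = 6.3).
Mode = (α−1)/β = 38.7/6.3 = 6.143.
Mean = α/β = 39.7/6.3 = 6.302.

maximum a posteriori estimate = 6.143, posterior mean = 6.302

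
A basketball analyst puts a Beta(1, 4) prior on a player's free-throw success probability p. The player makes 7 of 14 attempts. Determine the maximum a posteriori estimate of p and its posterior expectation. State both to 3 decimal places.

Posterior: Beta(1+7, 4+7) = Beta(8, 11).
Mode = (8−1)/(8+11−2) = 7/17 = 0.412.
Mean = 8/(8+11) = 8/19 = 0.421.
The posterior is right-skewed, so the mean exceeds the mode.

MAP: 0.412. Posterior mean: 0.421.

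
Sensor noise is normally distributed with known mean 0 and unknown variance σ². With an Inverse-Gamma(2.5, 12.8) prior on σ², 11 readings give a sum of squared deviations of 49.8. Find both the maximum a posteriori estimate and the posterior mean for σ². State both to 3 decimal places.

Posterior: Inverse-Gamma(shape = 2.5+11/2 = 8.0, scale = 12.8+49.8/2 = 37.7).
Mode = β/(α+1) = 37.7/9.0 = 4.189.
Mean = β/(α−1) = 37.7/7.0 = 5.386.

maximum a posteriori estimate = 4.189, posterior mean = 5.386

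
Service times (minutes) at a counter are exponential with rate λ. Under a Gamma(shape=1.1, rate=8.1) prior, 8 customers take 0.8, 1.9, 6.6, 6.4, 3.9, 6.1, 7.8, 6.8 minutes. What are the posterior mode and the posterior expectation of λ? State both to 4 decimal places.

posterior mode = 0.1674, posterior expectation = 0.1880

Σ times = 40.3. Posterior: Gamma(shape = 1.1+8 = 9.1, rate = 8.1+40.3 = 48.4).
Mode = (α−1)/β = 8.1/48.4 = 0.1674.
Mean = α/β = 9.1/48.4 = 0.1880.
Right-skewed posterior ⇒ mode < mean.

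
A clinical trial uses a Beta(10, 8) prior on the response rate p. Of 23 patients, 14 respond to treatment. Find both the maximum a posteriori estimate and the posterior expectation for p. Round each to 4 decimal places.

Posterior: Beta(10+14, 8+9) = Beta(24, 17).
Mode = (24−1)/(24+17−2) = 23/39 = 0.5897.
Mean = 24/(24+17) = 24/41 = 0.5854.
Left-skewed posterior ⇒ mean < mode.

maximum a posteriori estimate = 0.5897, posterior expectation = 0.5854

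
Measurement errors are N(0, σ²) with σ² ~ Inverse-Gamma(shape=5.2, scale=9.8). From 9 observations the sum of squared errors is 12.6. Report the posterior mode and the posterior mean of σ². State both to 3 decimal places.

σ²_MAP = 1.505, E[σ²|data] = 1.851

Posterior: Inverse-Gamma(shape = 5.2+9/2 = 9.7, scale = 9.8+12.6/2 = 16.1).
Mode = β/(α+1) = 16.1/10.7 = 1.505.
Mean = β/(α−1) = 16.1/8.7 = 1.851.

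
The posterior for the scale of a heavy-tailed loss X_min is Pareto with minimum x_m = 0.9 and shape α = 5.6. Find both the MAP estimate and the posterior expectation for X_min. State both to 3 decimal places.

MAP = 0.900, posterior mean = 1.096

The Pareto density is strictly decreasing on [x_m, ∞), so the mode is x_m = 0.900.
Mean = α·x_m/(α−1) = 5.6·0.9/4.6 = 1.096.
Right-skewed posterior ⇒ mode < mean.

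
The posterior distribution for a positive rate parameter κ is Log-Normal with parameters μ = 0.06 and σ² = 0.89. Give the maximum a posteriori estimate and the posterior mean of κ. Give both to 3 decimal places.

Mode = exp(μ − σ²) = exp(-0.83) = 0.436.
Mean = exp(μ + σ²/2) = exp(0.505) = 1.657.

maximum a posteriori estimate = 0.436, posterior mean = 1.657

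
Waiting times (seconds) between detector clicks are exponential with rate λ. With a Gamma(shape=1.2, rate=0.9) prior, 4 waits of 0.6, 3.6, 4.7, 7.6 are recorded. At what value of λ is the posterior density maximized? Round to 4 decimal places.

Σ times = 16.5. Posterior: Gamma(shape = 1.2+4 = 5.2, rate = 0.9+16.5 = 17.4).
Mode = (α−1)/β = 4.2/17.4 = 0.2414.
Mean = α/β = 5.2/17.4 = 0.2989.
This is the posterior mode — the MAP estimate.

0.2414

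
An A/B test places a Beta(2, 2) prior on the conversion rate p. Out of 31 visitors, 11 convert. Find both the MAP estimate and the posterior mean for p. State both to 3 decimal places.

MAP: 0.364. Posterior mean: 0.371.

Posterior: Beta(2+11, 2+20) = Beta(13, 22).
Mode = (13−1)/(13+22−2) = 12/33 = 0.364.
Mean = 13/(13+22) = 13/35 = 0.371.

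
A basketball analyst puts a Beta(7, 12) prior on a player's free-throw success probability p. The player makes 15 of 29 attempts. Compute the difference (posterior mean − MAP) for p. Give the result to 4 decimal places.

Posterior: Beta(7+15, 12+14) = Beta(22, 26).
Mode = (22−1)/(22+26−2) = 21/46 = 0.4565.
Mean = 22/(22+26) = 22/48 = 0.4583.
Difference = 0.4583 − 0.4565 = 0.0018.

0.0018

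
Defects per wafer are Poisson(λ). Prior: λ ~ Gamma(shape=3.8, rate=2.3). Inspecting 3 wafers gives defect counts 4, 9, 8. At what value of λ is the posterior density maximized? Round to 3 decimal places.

4.491

Σ counts = 21. Posterior: Gamma(shape = 3.8+21 = 24.8, rate = 2.3+3 = 5.3).
Mode = (α−1)/β = 23.8/5.3 = 4.491.
Mean = α/β = 24.8/5.3 = 4.679.
This is the posterior mode — the MAP estimate.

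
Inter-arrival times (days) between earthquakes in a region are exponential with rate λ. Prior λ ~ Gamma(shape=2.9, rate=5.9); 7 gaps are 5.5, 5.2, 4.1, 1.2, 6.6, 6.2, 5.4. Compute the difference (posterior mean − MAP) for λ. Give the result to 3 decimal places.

0.025

Σ times = 34.2. Posterior: Gamma(shape = 2.9+7 = 9.9, rate = 5.9+34.2 = 40.1).
Mode = (α−1)/β = 8.9/40.1 = 0.222.
Mean = α/β = 9.9/40.1 = 0.247.
Difference = 0.247 − 0.222 = 0.025.
The mean is pulled above the mode by the posterior's right skew.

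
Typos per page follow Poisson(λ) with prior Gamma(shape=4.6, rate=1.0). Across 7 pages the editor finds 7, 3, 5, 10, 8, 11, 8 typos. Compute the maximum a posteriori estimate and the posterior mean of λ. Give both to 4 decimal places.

Σ counts = 52. Posterior: Gamma(shape = 4.6+52 = 56.6, rate = 1.0+7 = 8.0).
Mode = (α−1)/β = 55.6/8.0 = 6.9500.
Mean = α/β = 56.6/8.0 = 7.0750.
The posterior is right-skewed, so the mean exceeds the mode.

λ_MAP = 6.9500, E[λ|data] = 7.0750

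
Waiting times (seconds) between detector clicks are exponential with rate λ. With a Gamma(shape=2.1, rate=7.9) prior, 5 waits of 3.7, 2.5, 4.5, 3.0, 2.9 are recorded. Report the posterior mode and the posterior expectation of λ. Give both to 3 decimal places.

MAP = 0.249; posterior mean = 0.290

Σ times = 16.6. Posterior: Gamma(shape = 2.1+5 = 7.1, rate = 7.9+16.6 = 24.5).
Mode = (α−1)/β = 6.1/24.5 = 0.249.
Mean = α/β = 7.1/24.5 = 0.290.
Mean > mode: the posterior has a right tail.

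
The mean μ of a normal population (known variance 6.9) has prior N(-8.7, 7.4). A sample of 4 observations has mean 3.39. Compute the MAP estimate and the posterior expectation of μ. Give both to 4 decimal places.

Posterior for μ is Normal. Precision-weighted mean: (1/7.4·-8.7 + 4/6.9·3.39) / (1/7.4 + 4/6.9) = 1.1045.
A Normal posterior is symmetric, so mode = mean.

MAP: 1.1045. Posterior mean: 1.1045.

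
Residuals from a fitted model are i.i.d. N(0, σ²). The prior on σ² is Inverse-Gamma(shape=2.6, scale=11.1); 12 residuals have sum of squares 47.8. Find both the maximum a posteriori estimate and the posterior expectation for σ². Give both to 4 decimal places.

Posterior: Inverse-Gamma(shape = 2.6+12/2 = 8.6, scale = 11.1+47.8/2 = 35.0).
Mode = β/(α+1) = 35.0/9.6 = 3.6458.
Mean = β/(α−1) = 35.0/7.6 = 4.6053.

MAP: 3.6458. Posterior mean: 4.6053.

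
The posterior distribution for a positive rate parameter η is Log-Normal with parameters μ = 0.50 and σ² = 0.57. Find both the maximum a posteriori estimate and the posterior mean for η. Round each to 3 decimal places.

Mode = exp(μ − σ²) = exp(-0.07) = 0.932.
Mean = exp(μ + σ²/2) = exp(0.785) = 2.192.
The posterior is right-skewed, so the mean exceeds the mode.

η_MAP = 0.932, E[η|data] = 2.192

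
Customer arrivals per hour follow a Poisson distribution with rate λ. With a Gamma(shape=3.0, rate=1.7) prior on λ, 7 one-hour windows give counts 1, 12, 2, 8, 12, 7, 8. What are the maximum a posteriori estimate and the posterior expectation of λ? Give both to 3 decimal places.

maximum a posteriori estimate = 5.977, posterior expectation = 6.092

Σ counts = 50. Posterior: Gamma(shape = 3.0+50 = 53.0, rate = 1.7+7 = 8.7).
Mode = (α−1)/β = 52.0/8.7 = 5.977.
Mean = α/β = 53.0/8.7 = 6.092.
The mean is pulled above the mode by the posterior's right skew.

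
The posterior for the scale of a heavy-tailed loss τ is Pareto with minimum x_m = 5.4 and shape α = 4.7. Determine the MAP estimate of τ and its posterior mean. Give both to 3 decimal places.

The Pareto density is strictly decreasing on [x_m, ∞), so the mode is x_m = 5.400.
Mean = α·x_m/(α−1) = 4.7·5.4/3.7 = 6.859.

τ_MAP = 5.400, E[τ|data] = 6.859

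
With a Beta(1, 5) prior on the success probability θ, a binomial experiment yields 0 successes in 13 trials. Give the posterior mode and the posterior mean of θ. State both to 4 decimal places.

Posterior: Beta(1+0, 5+13) = Beta(1, 18).
Since α = 1 ≤ 1 and β > 1, the Beta density is monotone decreasing on [0,1]; the mode is at 0.
Mean = 1/(1+18) = 0.0526.
The mean is pulled above the mode by the posterior's right skew.

MAP = 0.0000, posterior mean = 0.0526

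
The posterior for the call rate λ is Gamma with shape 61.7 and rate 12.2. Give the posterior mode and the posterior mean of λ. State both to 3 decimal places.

Mode = (α−1)/β = 60.7/12.2 = 4.975.
Mean = α/β = 61.7/12.2 = 5.057.
The mean is pulled above the mode by the posterior's right skew.

MAP: 4.975. Posterior mean: 5.057.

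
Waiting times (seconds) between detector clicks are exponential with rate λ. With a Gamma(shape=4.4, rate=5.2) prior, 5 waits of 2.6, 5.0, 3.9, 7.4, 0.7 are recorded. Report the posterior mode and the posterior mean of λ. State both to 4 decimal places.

Σ times = 19.6. Posterior: Gamma(shape = 4.4+5 = 9.4, rate = 5.2+19.6 = 24.8).
Mode = (α−1)/β = 8.4/24.8 = 0.3387.
Mean = α/β = 9.4/24.8 = 0.3790.

MAP = 0.3387, posterior mean = 0.3790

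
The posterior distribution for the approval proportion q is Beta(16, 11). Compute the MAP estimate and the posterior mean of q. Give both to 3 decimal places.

MAP: 0.600. Posterior mean: 0.593.

Mode = (16−1)/(16+11−2) = 15/25 = 0.600.
Mean = 16/(16+11) = 16/27 = 0.593.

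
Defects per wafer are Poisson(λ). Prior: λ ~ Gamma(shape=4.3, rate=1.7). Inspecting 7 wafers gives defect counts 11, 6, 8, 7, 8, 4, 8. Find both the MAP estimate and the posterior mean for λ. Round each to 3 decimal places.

Σ counts = 52. Posterior: Gamma(shape = 4.3+52 = 56.3, rate = 1.7+7 = 8.7).
Mode = (α−1)/β = 55.3/8.7 = 6.356.
Mean = α/β = 56.3/8.7 = 6.471.
Mean > mode: the posterior has a right tail.

MAP estimate = 6.356, posterior mean = 6.471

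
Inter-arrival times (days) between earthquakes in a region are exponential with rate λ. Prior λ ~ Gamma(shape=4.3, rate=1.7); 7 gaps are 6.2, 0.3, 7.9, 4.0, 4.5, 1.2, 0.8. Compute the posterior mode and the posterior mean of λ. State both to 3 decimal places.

MAP = 0.387, posterior mean = 0.425

Σ times = 24.9. Posterior: Gamma(shape = 4.3+7 = 11.3, rate = 1.7+24.9 = 26.6).
Mode = (α−1)/β = 10.3/26.6 = 0.387.
Mean = α/β = 11.3/26.6 = 0.425.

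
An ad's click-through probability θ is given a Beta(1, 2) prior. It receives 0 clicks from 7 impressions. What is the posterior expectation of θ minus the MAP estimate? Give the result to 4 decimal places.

Posterior: Beta(1+0, 2+7) = Beta(1, 9).
Since α = 1 ≤ 1 and β > 1, the Beta density is monotone decreasing on [0,1]; the mode is at 0.
Mean = 1/(1+9) = 0.1000.
Difference = 0.1000 − 0.0000 = 0.1000.
The mean is pulled above the mode by the posterior's right skew.

0.1000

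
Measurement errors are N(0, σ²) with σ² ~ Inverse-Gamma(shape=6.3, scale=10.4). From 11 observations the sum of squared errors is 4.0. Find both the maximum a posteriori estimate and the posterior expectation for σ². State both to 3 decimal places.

σ²_MAP = 0.969, E[σ²|data] = 1.148

Posterior: Inverse-Gamma(shape = 6.3+11/2 = 11.8, scale = 10.4+4.0/2 = 12.4).
Mode = β/(α+1) = 12.4/12.8 = 0.969.
Mean = β/(α−1) = 12.4/10.8 = 1.148.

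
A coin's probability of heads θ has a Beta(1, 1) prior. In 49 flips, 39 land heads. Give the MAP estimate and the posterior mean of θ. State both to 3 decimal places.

Posterior: Beta(1+39, 1+10) = Beta(40, 11).
Mode = (40−1)/(40+11−2) = 39/49 = 0.796.
Mean = 40/(40+11) = 40/51 = 0.784.
The mean is pulled below the mode by the posterior's left skew.

MAP estimate = 0.796, posterior mean = 0.784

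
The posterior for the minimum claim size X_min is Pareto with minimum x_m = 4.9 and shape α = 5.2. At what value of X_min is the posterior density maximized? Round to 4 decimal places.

The Pareto density is strictly decreasing on [x_m, ∞), so the mode is x_m = 4.9000.
Mean = α·x_m/(α−1) = 5.2·4.9/4.2 = 6.0667.
This is the posterior mode — the MAP estimate.

4.9000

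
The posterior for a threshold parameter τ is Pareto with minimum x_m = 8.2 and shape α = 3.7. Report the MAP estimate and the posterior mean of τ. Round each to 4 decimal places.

MAP = 8.2000; posterior mean = 11.2370

The Pareto density is strictly decreasing on [x_m, ∞), so the mode is x_m = 8.2000.
Mean = α·x_m/(α−1) = 3.7·8.2/2.7 = 11.2370.
The mean is pulled above the mode by the posterior's right skew.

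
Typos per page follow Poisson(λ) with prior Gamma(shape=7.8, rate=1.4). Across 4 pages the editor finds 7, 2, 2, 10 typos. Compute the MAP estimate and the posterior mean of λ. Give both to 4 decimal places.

Σ counts = 21. Posterior: Gamma(shape = 7.8+21 = 28.8, rate = 1.4+4 = 5.4).
Mode = (α−1)/β = 27.8/5.4 = 5.1481.
Mean = α/β = 28.8/5.4 = 5.3333.

MAP = 5.1481; posterior mean = 5.3333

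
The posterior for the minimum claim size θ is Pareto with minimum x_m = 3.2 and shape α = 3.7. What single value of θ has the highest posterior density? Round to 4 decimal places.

3.2000

The Pareto density is strictly decreasing on [x_m, ∞), so the mode is x_m = 3.2000.
Mean = α·x_m/(α−1) = 3.7·3.2/2.7 = 4.3852.
This is the posterior mode — the MAP estimate.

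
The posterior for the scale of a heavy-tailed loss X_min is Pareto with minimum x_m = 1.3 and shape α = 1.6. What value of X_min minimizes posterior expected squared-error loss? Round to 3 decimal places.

3.467

The Pareto density is strictly decreasing on [x_m, ∞), so the mode is x_m = 1.300.
Mean = α·x_m/(α−1) = 1.6·1.3/0.6 = 3.467.
Squared-error loss ⇒ the optimal estimator is the posterior mean.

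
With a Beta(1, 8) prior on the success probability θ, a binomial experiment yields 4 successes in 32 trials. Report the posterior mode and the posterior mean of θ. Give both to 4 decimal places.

θ_MAP = 0.1026, E[θ|data] = 0.1220

Posterior: Beta(1+4, 8+28) = Beta(5, 36).
Mode = (5−1)/(5+36−2) = 4/39 = 0.1026.
Mean = 5/(5+36) = 5/41 = 0.1220.
Mean > mode: the posterior has a right tail.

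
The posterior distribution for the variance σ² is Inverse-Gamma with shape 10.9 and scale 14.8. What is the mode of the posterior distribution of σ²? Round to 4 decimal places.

Mode = β/(α+1) = 14.8/11.9 = 1.2437.
Mean = β/(α−1) = 14.8/9.9 = 1.4949.
This is the posterior mode — the MAP estimate.

1.2437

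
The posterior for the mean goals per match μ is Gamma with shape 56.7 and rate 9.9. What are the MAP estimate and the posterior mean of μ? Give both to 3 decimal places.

MAP: 5.626. Posterior mean: 5.727.

Mode = (α−1)/β = 55.7/9.9 = 5.626.
Mean = α/β = 56.7/9.9 = 5.727.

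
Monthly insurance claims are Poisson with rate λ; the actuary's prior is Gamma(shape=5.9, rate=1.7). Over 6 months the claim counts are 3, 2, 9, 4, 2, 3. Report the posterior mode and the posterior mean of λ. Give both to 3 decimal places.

Σ counts = 23. Posterior: Gamma(shape = 5.9+23 = 28.9, rate = 1.7+6 = 7.7).
Mode = (α−1)/β = 27.9/7.7 = 3.623.
Mean = α/β = 28.9/7.7 = 3.753.

MAP = 3.623, posterior mean = 3.753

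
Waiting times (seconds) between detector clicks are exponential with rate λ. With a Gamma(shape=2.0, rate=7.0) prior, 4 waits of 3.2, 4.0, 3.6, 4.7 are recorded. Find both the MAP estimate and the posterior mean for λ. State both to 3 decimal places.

Σ times = 15.5. Posterior: Gamma(shape = 2.0+4 = 6.0, rate = 7.0+15.5 = 22.5).
Mode = (α−1)/β = 5.0/22.5 = 0.222.
Mean = α/β = 6.0/22.5 = 0.267.

MAP estimate = 0.222, posterior mean = 0.267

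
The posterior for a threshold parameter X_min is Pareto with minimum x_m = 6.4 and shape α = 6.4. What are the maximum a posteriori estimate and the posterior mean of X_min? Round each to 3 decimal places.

The Pareto density is strictly decreasing on [x_m, ∞), so the mode is x_m = 6.400.
Mean = α·x_m/(α−1) = 6.4·6.4/5.4 = 7.585.
Right-skewed posterior ⇒ mode < mean.

MAP = 6.400, posterior mean = 7.585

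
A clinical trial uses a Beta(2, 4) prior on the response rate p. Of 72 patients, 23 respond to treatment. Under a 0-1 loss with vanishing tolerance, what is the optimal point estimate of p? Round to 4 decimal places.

0.3158

Posterior: Beta(2+23, 4+49) = Beta(25, 53).
Mode = (25−1)/(25+53−2) = 24/76 = 0.3158.
Mean = 25/(25+53) = 25/78 = 0.3205.
This is the posterior mode — the MAP estimate.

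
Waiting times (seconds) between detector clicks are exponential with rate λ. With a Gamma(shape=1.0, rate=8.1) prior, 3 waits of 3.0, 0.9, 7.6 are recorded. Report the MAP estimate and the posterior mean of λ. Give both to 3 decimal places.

Σ times = 11.5. Posterior: Gamma(shape = 1.0+3 = 4.0, rate = 8.1+11.5 = 19.6).
Mode = (α−1)/β = 3.0/19.6 = 0.153.
Mean = α/β = 4.0/19.6 = 0.204.
Right-skewed posterior ⇒ mode < mean.

λ_MAP = 0.153, E[λ|data] = 0.204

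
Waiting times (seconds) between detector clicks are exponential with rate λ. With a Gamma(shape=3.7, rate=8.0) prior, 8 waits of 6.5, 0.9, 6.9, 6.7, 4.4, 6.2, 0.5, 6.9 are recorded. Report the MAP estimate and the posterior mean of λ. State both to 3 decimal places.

Σ times = 39.0. Posterior: Gamma(shape = 3.7+8 = 11.7, rate = 8.0+39.0 = 47.0).
Mode = (α−1)/β = 10.7/47.0 = 0.228.
Mean = α/β = 11.7/47.0 = 0.249.

λ_MAP = 0.228, E[λ|data] = 0.249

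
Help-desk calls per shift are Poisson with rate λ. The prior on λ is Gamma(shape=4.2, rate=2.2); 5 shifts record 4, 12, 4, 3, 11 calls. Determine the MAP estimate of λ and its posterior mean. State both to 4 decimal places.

Σ counts = 34. Posterior: Gamma(shape = 4.2+34 = 38.2, rate = 2.2+5 = 7.2).
Mode = (α−1)/β = 37.2/7.2 = 5.1667.
Mean = α/β = 38.2/7.2 = 5.3056.

MAP estimate = 5.1667, posterior mean = 5.3056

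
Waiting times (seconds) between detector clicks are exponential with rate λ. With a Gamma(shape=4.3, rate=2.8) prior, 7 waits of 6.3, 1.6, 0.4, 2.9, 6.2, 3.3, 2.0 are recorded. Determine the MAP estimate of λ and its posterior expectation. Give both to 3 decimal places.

Σ times = 22.7. Posterior: Gamma(shape = 4.3+7 = 11.3, rate = 2.8+22.7 = 25.5).
Mode = (α−1)/β = 10.3/25.5 = 0.404.
Mean = α/β = 11.3/25.5 = 0.443.

MAP = 0.404, posterior mean = 0.443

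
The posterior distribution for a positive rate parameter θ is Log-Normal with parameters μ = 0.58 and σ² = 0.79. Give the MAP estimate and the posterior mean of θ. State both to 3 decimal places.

Mode = exp(μ − σ²) = exp(-0.21) = 0.811.
Mean = exp(μ + σ²/2) = exp(0.975) = 2.651.
The mean is pulled above the mode by the posterior's right skew.

θ_MAP = 0.811, E[θ|data] = 2.651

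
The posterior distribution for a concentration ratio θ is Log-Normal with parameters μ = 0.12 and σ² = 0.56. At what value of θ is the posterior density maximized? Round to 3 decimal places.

0.644

Mode = exp(μ − σ²) = exp(-0.44) = 0.644.
Mean = exp(μ + σ²/2) = exp(0.400) = 1.492.
This is the posterior mode — the MAP estimate.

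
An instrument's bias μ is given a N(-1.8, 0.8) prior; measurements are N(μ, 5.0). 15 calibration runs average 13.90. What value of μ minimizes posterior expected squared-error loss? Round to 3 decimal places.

Posterior for μ is Normal. Precision-weighted mean: (1/0.8·-1.8 + 15/5.0·13.90) / (1/0.8 + 15/5.0) = 9.282.
A Normal posterior is symmetric, so mode = mean.
Squared-error loss ⇒ the optimal estimator is the posterior mean.

9.282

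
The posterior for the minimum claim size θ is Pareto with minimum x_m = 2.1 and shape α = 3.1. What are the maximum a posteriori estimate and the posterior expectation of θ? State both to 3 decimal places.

MAP: 2.100. Posterior mean: 3.100.

The Pareto density is strictly decreasing on [x_m, ∞), so the mode is x_m = 2.100.
Mean = α·x_m/(α−1) = 3.1·2.1/2.1 = 3.100.
Mean > mode: the posterior has a right tail.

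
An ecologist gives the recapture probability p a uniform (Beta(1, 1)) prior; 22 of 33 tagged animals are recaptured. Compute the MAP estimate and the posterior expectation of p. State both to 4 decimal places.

MAP = 0.6667, posterior mean = 0.6571

Posterior: Beta(1+22, 1+11) = Beta(23, 12).
Mode = (23−1)/(23+12−2) = 22/33 = 0.6667.
Mean = 23/(23+12) = 23/35 = 0.6571.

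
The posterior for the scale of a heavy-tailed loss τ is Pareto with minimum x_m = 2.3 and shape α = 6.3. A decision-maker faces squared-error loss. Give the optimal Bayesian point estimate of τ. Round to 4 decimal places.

The Pareto density is strictly decreasing on [x_m, ∞), so the mode is x_m = 2.3000.
Mean = α·x_m/(α−1) = 6.3·2.3/5.3 = 2.7340.
Squared-error loss ⇒ the optimal estimator is the posterior mean.

2.7340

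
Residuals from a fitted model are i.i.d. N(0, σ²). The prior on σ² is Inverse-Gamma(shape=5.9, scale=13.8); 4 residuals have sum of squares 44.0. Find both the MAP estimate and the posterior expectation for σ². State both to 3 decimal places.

Posterior: Inverse-Gamma(shape = 5.9+4/2 = 7.9, scale = 13.8+44.0/2 = 35.8).
Mode = β/(α+1) = 35.8/8.9 = 4.022.
Mean = β/(α−1) = 35.8/6.9 = 5.188.
The posterior is right-skewed, so the mean exceeds the mode.

σ²_MAP = 4.022, E[σ²|data] = 5.188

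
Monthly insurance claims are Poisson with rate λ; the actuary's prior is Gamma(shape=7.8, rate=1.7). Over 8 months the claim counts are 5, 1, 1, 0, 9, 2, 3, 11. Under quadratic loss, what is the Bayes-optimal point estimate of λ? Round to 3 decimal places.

4.103

Σ counts = 32. Posterior: Gamma(shape = 7.8+32 = 39.8, rate = 1.7+8 = 9.7).
Mode = (α−1)/β = 38.8/9.7 = 4.000.
Mean = α/β = 39.8/9.7 = 4.103.
Quadratic loss ⇒ the optimal estimator is the posterior mean.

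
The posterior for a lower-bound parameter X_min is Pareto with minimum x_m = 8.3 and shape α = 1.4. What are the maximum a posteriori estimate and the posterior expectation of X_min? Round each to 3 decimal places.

MAP = 8.300, posterior mean = 29.050

The Pareto density is strictly decreasing on [x_m, ∞), so the mode is x_m = 8.300.
Mean = α·x_m/(α−1) = 1.4·8.3/0.4 = 29.050.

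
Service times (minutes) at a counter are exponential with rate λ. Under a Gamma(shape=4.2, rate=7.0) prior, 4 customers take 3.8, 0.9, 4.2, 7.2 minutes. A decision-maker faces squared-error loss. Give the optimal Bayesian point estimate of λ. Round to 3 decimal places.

Σ times = 16.1. Posterior: Gamma(shape = 4.2+4 = 8.2, rate = 7.0+16.1 = 23.1).
Mode = (α−1)/β = 7.2/23.1 = 0.312.
Mean = α/β = 8.2/23.1 = 0.355.
Squared-error loss ⇒ the optimal estimator is the posterior mean.

0.355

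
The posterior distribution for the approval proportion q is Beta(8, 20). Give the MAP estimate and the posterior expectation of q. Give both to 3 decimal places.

Mode = (8−1)/(8+20−2) = 7/26 = 0.269.
Mean = 8/(8+20) = 8/28 = 0.286.

MAP: 0.269. Posterior mean: 0.286.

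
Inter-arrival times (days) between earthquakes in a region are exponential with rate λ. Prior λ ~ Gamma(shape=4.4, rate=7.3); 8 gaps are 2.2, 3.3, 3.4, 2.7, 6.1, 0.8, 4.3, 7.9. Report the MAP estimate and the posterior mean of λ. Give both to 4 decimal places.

Σ times = 30.7. Posterior: Gamma(shape = 4.4+8 = 12.4, rate = 7.3+30.7 = 38.0).
Mode = (α−1)/β = 11.4/38.0 = 0.3000.
Mean = α/β = 12.4/38.0 = 0.3263.

MAP = 0.3000, posterior mean = 0.3263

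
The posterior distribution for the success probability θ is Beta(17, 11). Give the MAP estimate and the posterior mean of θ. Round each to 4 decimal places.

Mode = (17−1)/(17+11−2) = 16/26 = 0.6154.
Mean = 17/(17+11) = 17/28 = 0.6071.
Mode > mean: the posterior has a left tail.

MAP: 0.6154. Posterior mean: 0.6071.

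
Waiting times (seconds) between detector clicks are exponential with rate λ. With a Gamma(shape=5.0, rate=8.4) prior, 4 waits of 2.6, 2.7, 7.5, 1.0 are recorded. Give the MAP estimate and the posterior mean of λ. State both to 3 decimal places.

λ_MAP = 0.360, E[λ|data] = 0.405

Σ times = 13.8. Posterior: Gamma(shape = 5.0+4 = 9.0, rate = 8.4+13.8 = 22.2).
Mode = (α−1)/β = 8.0/22.2 = 0.360.
Mean = α/β = 9.0/22.2 = 0.405.
Right-skewed posterior ⇒ mode < mean.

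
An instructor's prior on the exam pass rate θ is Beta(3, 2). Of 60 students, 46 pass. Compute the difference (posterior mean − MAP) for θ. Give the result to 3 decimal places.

Posterior: Beta(3+46, 2+14) = Beta(49, 16).
Mode = (49−1)/(49+16−2) = 48/63 = 0.762.
Mean = 49/(49+16) = 49/65 = 0.754.
Difference = 0.754 − 0.762 = -0.008.

-0.008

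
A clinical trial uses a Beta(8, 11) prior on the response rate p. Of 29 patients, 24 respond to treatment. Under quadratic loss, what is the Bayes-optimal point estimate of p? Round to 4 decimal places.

Posterior: Beta(8+24, 11+5) = Beta(32, 16).
Mode = (32−1)/(32+16−2) = 31/46 = 0.6739.
Mean = 32/(32+16) = 32/48 = 0.6667.
Quadratic loss ⇒ the optimal estimator is the posterior mean.

0.6667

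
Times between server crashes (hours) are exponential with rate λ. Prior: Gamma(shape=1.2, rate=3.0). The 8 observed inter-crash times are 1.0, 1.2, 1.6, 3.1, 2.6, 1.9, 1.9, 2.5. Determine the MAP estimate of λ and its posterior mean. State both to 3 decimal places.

Σ times = 15.8. Posterior: Gamma(shape = 1.2+8 = 9.2, rate = 3.0+15.8 = 18.8).
Mode = (α−1)/β = 8.2/18.8 = 0.436.
Mean = α/β = 9.2/18.8 = 0.489.
The posterior is right-skewed, so the mean exceeds the mode.

MAP = 0.436; posterior mean = 0.489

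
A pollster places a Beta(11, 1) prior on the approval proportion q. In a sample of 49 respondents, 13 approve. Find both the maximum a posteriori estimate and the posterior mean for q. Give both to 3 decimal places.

Posterior: Beta(11+13, 1+36) = Beta(24, 37).
Mode = (24−1)/(24+37−2) = 23/59 = 0.390.
Mean = 24/(24+37) = 24/61 = 0.393.
The mean is pulled above the mode by the posterior's right skew.

q_MAP = 0.390, E[q|data] = 0.393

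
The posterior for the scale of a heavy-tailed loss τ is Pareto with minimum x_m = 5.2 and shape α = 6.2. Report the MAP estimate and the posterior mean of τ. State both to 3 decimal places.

The Pareto density is strictly decreasing on [x_m, ∞), so the mode is x_m = 5.200.
Mean = α·x_m/(α−1) = 6.2·5.2/5.2 = 6.200.

τ_MAP = 5.200, E[τ|data] = 6.200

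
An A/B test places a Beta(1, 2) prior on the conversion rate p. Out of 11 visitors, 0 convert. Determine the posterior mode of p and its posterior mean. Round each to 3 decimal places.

Posterior: Beta(1+0, 2+11) = Beta(1, 13).
Since α = 1 ≤ 1 and β > 1, the Beta density is monotone decreasing on [0,1]; the mode is at 0.
Mean = 1/(1+13) = 0.071.
The mean is pulled above the mode by the posterior's right skew.

posterior mode = 0.000, posterior mean = 0.071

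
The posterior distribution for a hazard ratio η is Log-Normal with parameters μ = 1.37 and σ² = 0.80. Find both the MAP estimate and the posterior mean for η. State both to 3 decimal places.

Mode = exp(μ − σ²) = exp(0.57) = 1.768.
Mean = exp(μ + σ²/2) = exp(1.770) = 5.871.

MAP: 1.768. Posterior mean: 5.871.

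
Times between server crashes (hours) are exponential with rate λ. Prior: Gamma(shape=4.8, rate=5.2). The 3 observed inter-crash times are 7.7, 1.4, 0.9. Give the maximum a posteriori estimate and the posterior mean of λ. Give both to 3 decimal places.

λ_MAP = 0.447, E[λ|data] = 0.513

Σ times = 10.0. Posterior: Gamma(shape = 4.8+3 = 7.8, rate = 5.2+10.0 = 15.2).
Mode = (α−1)/β = 6.8/15.2 = 0.447.
Mean = α/β = 7.8/15.2 = 0.513.
The mean is pulled above the mode by the posterior's right skew.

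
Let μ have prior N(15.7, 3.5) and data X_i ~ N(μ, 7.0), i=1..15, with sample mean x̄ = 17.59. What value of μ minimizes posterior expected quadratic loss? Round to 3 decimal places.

Posterior for μ is Normal. Precision-weighted mean: (1/3.5·15.7 + 15/7.0·17.59) / (1/3.5 + 15/7.0) = 17.368.
A Normal posterior is symmetric, so mode = mean.
Quadratic loss ⇒ the optimal estimator is the posterior mean.

17.368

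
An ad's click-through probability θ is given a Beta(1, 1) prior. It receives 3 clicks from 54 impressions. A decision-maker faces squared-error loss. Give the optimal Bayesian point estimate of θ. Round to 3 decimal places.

Posterior: Beta(1+3, 1+51) = Beta(4, 52).
Mode = (4−1)/(4+52−2) = 3/54 = 0.056.
With a flat prior the MAP equals the MLE, 3/54.
Mean = 4/(4+52) = 4/56 = 0.071.
Squared-error loss ⇒ the optimal estimator is the posterior mean.

0.071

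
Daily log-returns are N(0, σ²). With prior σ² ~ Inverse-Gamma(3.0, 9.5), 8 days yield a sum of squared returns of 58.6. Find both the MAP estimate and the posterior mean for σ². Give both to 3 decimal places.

Posterior: Inverse-Gamma(shape = 3.0+8/2 = 7.0, scale = 9.5+58.6/2 = 38.8).
Mode = β/(α+1) = 38.8/8.0 = 4.850.
Mean = β/(α−1) = 38.8/6.0 = 6.467.
The posterior is right-skewed, so the mean exceeds the mode.

σ²_MAP = 4.850, E[σ²|data] = 6.467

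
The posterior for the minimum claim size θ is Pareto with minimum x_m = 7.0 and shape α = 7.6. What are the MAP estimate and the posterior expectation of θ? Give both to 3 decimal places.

The Pareto density is strictly decreasing on [x_m, ∞), so the mode is x_m = 7.000.
Mean = α·x_m/(α−1) = 7.6·7.0/6.6 = 8.061.

MAP = 7.000; posterior mean = 8.061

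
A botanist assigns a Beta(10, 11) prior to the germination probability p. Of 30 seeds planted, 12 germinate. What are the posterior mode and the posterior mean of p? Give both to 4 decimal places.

MAP = 0.4286; posterior mean = 0.4314

Posterior: Beta(10+12, 11+18) = Beta(22, 29).
Mode = (22−1)/(22+29−2) = 21/49 = 0.4286.
Mean = 22/(22+29) = 22/51 = 0.4314.
The posterior is right-skewed, so the mean exceeds the mode.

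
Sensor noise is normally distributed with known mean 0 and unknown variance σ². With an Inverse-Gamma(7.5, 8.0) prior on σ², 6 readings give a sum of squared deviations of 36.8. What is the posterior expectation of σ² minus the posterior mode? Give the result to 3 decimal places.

0.483

Posterior: Inverse-Gamma(shape = 7.5+6/2 = 10.5, scale = 8.0+36.8/2 = 26.4).
Mode = β/(α+1) = 26.4/11.5 = 2.296.
Mean = β/(α−1) = 26.4/9.5 = 2.779.
Difference = 2.779 − 2.296 = 0.483.
The posterior is right-skewed, so the mean exceeds the mode.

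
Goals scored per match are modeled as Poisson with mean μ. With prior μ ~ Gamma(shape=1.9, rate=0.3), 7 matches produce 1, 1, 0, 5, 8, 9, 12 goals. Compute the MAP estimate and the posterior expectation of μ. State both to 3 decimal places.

Σ counts = 36. Posterior: Gamma(shape = 1.9+36 = 37.9, rate = 0.3+7 = 7.3).
Mode = (α−1)/β = 36.9/7.3 = 5.055.
Mean = α/β = 37.9/7.3 = 5.192.
Right-skewed posterior ⇒ mode < mean.

MAP estimate = 5.055, posterior expectation = 5.192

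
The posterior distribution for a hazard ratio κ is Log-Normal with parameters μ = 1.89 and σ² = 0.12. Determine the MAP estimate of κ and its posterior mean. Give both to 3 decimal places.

Mode = exp(μ − σ²) = exp(1.77) = 5.871.
Mean = exp(μ + σ²/2) = exp(1.950) = 7.029.

MAP = 5.871, posterior mean = 7.029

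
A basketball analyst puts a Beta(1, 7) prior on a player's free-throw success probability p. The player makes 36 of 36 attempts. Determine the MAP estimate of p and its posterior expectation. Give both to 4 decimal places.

MAP: 0.8571. Posterior mean: 0.8409.

Posterior: Beta(1+36, 7+0) = Beta(37, 7).
Mode = (37−1)/(37+7−2) = 36/42 = 0.8571.
Mean = 37/(37+7) = 37/44 = 0.8409.
The mean is pulled below the mode by the posterior's left skew.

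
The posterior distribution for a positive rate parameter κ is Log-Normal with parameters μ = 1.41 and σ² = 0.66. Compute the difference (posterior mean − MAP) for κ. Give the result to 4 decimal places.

3.5803

Mode = exp(μ − σ²) = exp(0.75) = 2.1170.
Mean = exp(μ + σ²/2) = exp(1.740) = 5.6973.
Difference = 5.6973 − 2.1170 = 3.5803.
The mean is pulled above the mode by the posterior's right skew.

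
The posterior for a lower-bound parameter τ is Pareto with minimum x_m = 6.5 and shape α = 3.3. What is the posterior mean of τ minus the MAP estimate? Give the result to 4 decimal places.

2.8261

The Pareto density is strictly decreasing on [x_m, ∞), so the mode is x_m = 6.5000.
Mean = α·x_m/(α−1) = 3.3·6.5/2.3 = 9.3261.
Difference = 9.3261 − 6.5000 = 2.8261.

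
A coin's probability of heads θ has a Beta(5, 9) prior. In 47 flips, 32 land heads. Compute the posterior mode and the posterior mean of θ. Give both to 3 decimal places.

Posterior: Beta(5+32, 9+15) = Beta(37, 24).
Mode = (37−1)/(37+24−2) = 36/59 = 0.610.
Mean = 37/(37+24) = 37/61 = 0.607.
Left-skewed posterior ⇒ mean < mode.

MAP: 0.610. Posterior mean: 0.607.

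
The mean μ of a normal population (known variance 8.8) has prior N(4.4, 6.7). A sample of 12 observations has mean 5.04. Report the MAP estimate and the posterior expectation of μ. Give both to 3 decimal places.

MAP = 4.977; posterior mean = 4.977

Posterior for μ is Normal. Precision-weighted mean: (1/6.7·4.4 + 12/8.8·5.04) / (1/6.7 + 12/8.8) = 4.977.
A Normal posterior is symmetric, so mode = mean.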